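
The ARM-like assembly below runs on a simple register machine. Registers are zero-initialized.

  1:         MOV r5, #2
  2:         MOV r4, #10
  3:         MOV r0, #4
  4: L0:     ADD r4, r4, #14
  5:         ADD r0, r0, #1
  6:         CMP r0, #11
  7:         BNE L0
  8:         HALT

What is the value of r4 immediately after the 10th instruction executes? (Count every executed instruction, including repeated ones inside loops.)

38

MOV r5, #2 → r5=2
MOV r4, #10 → r4=10
MOV r0, #4 → r0=4
ADD r4, r4, #14 → r4=10+14=24
ADD r0, r0, #1 → r0=4+1=5
CMP r0, #11  (cmp 5,11)
BNE L0: taken
ADD r4, r4, #14 → r4=24+14=38
ADD r0, r0, #1 → r0=5+1=6
CMP r0, #11  (cmp 6,11)
After step 10: r4 = 38.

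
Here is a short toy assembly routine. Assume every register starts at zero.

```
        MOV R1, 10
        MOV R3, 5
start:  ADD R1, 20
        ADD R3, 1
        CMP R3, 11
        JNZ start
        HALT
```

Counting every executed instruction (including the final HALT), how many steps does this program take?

27

R1=10
R3=5
R1=10+20=30
R3=5+1=6
CMP R3, 11  (cmp 6,11)
JNZ start: taken
R1=30+20=50
R3=6+1=7
CMP R3, 11  (cmp 7,11)
JNZ start: taken
R1=50+20=70
R3=7+1=8
CMP R3, 11  (cmp 8,11)
JNZ start: taken
R1=70+20=90
R3=8+1=9
CMP R3, 11  (cmp 9,11)
JNZ start: taken
R1=90+20=110
R3=9+1=10
CMP R3, 11  (cmp 10,11)
JNZ start: taken
R1=110+20=130
R3=10+1=11
CMP R3, 11  (cmp 11,11)
JNZ start: not taken
halt.
Total executed instructions: 27.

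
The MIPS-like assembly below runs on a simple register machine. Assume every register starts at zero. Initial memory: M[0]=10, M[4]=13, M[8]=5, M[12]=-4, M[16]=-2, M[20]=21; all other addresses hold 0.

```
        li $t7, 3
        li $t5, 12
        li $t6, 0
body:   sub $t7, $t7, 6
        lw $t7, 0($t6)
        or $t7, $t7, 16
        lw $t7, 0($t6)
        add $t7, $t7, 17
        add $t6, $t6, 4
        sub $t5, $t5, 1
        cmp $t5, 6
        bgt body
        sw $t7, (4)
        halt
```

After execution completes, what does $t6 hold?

24

li $t7, 3 → $t7=3
li $t5, 12 → $t5=12
li $t6, 0 → $t6=0
sub $t7, $t7, 6 → $t7=3-6=-3
lw $t7, 0($t6) → $t7=M[0]=10
or $t7, $t7, 16 → $t7=10|16=26
lw $t7, 0($t6) → $t7=M[0]=10
add $t7, $t7, 17 → $t7=10+17=27
add $t6, $t6, 4 → $t6=0+4=4
sub $t5, $t5, 1 → $t5=12-1=11
cmp $t5, 6  (cmp 11,6)
bgt body: taken
sub $t7, $t7, 6 → $t7=27-6=21
lw $t7, 0($t6) → $t7=M[4]=13
or $t7, $t7, 16 → $t7=13|16=29
lw $t7, 0($t6) → $t7=M[4]=13
add $t7, $t7, 17 → $t7=13+17=30
add $t6, $t6, 4 → $t6=4+4=8
sub $t5, $t5, 1 → $t5=11-1=10
cmp $t5, 6  (cmp 10,6)
bgt body: taken
sub $t7, $t7, 6 → $t7=30-6=24
lw $t7, 0($t6) → $t7=M[8]=5
or $t7, $t7, 16 → $t7=5|16=21
lw $t7, 0($t6) → $t7=M[8]=5
add $t7, $t7, 17 → $t7=5+17=22
add $t6, $t6, 4 → $t6=8+4=12
sub $t5, $t5, 1 → $t5=10-1=9
cmp $t5, 6  (cmp 9,6)
bgt body: taken
sub $t7, $t7, 6 → $t7=22-6=16
lw $t7, 0($t6) → $t7=M[12]=-4
or $t7, $t7, 16 → $t7=(-4)|16=-4
lw $t7, 0($t6) → $t7=M[12]=-4
add $t7, $t7, 17 → $t7=(-4)+17=13
add $t6, $t6, 4 → $t6=12+4=16
sub $t5, $t5, 1 → $t5=9-1=8
cmp $t5, 6  (cmp 8,6)
bgt body: taken
sub $t7, $t7, 6 → $t7=13-6=7
lw $t7, 0($t6) → $t7=M[16]=-2
or $t7, $t7, 16 → $t7=(-2)|16=-2
lw $t7, 0($t6) → $t7=M[16]=-2
add $t7, $t7, 17 → $t7=(-2)+17=15
add $t6, $t6, 4 → $t6=16+4=20
sub $t5, $t5, 1 → $t5=8-1=7
cmp $t5, 6  (cmp 7,6)
bgt body: taken
sub $t7, $t7, 6 → $t7=15-6=9
lw $t7, 0($t6) → $t7=M[20]=21
or $t7, $t7, 16 → $t7=21|16=21
lw $t7, 0($t6) → $t7=M[20]=21
add $t7, $t7, 17 → $t7=21+17=38
add $t6, $t6, 4 → $t6=20+4=24
sub $t5, $t5, 1 → $t5=7-1=6
cmp $t5, 6  (cmp 6,6)
bgt body: not taken
sw $t7, (4) → M[4]=38
halt.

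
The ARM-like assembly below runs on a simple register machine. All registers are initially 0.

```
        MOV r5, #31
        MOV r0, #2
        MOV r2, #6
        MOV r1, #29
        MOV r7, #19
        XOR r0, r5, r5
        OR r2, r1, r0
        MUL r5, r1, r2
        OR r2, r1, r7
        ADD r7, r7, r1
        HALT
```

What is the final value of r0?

0

after MOV r5, #31: r5=31
after MOV r0, #2: r0=2
after MOV r2, #6: r2=6
after MOV r1, #29: r1=29
after MOV r7, #19: r7=19
after XOR r0, r5, r5: r0=31^31=0
after OR r2, r1, r0: r2=29|0=29
after MUL r5, r1, r2: r5=29*29=841
after OR r2, r1, r7: r2=29|19=31
after ADD r7, r7, r1: r7=19+29=48
halt.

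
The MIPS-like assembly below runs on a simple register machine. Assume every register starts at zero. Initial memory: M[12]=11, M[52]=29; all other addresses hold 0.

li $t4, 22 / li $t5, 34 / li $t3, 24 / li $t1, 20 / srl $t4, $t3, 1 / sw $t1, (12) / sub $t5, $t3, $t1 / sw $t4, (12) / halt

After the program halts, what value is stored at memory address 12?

12

li $t4, 22 → $t4=22
li $t5, 34 → $t5=34
li $t3, 24 → $t3=24
li $t1, 20 → $t1=20
srl $t4, $t3, 1 → $t4=24>>1=12
sw $t1, (12) → M[12]=20
sub $t5, $t3, $t1 → $t5=24-20=4
sw $t4, (12) → M[12]=12
halt.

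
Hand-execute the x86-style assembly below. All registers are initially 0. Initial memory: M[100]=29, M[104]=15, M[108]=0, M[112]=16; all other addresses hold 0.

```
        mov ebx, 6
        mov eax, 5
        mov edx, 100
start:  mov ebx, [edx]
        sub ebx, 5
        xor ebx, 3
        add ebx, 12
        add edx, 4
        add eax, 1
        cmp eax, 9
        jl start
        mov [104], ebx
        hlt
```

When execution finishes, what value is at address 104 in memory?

20

after mov ebx, 6: ebx=6
after mov eax, 5: eax=5
after mov edx, 100: edx=100
after mov ebx, [edx]: ebx=M[100]=29
after sub ebx, 5: ebx=29-5=24
after xor ebx, 3: ebx=24^3=27
after add ebx, 12: ebx=27+12=39
after add edx, 4: edx=100+4=104
after add eax, 1: eax=5+1=6
cmp eax, 9  (cmp 6,9)
jl start: taken
after mov ebx, [edx]: ebx=M[104]=15
after sub ebx, 5: ebx=15-5=10
after xor ebx, 3: ebx=10^3=9
after add ebx, 12: ebx=9+12=21
after add edx, 4: edx=104+4=108
after add eax, 1: eax=6+1=7
cmp eax, 9  (cmp 7,9)
jl start: taken
after mov ebx, [edx]: ebx=M[108]=0
after sub ebx, 5: ebx=0-5=-5
after xor ebx, 3: ebx=(-5)^3=-8
after add ebx, 12: ebx=(-8)+12=4
after add edx, 4: edx=108+4=112
after add eax, 1: eax=7+1=8
cmp eax, 9  (cmp 8,9)
jl start: taken
after mov ebx, [edx]: ebx=M[112]=16
after sub ebx, 5: ebx=16-5=11
after xor ebx, 3: ebx=11^3=8
after add ebx, 12: ebx=8+12=20
after add edx, 4: edx=112+4=116
after add eax, 1: eax=8+1=9
cmp eax, 9  (cmp 9,9)
jl start: not taken
mov [104], ebx → M[104]=20
halt.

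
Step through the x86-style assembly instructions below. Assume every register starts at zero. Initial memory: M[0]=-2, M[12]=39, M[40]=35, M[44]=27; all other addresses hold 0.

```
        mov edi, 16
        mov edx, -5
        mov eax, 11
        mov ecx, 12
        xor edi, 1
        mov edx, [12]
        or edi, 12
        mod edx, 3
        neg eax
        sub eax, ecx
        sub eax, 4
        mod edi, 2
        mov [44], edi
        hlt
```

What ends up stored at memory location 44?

1

after mov edi, 16: edi=16
after mov edx, -5: edx=-5
after mov eax, 11: eax=11
after mov ecx, 12: ecx=12
after xor edi, 1: edi=16^1=17
after mov edx, [12]: edx=M[12]=39
after or edi, 12: edi=17|12=29
after mod edx, 3: edx=39%3=0
after neg eax: eax=-(11)=-11
after sub eax, ecx: eax=(-11)-12=-23
after sub eax, 4: eax=(-23)-4=-27
after mod edi, 2: edi=29%2=1
mov [44], edi → M[44]=1
halt.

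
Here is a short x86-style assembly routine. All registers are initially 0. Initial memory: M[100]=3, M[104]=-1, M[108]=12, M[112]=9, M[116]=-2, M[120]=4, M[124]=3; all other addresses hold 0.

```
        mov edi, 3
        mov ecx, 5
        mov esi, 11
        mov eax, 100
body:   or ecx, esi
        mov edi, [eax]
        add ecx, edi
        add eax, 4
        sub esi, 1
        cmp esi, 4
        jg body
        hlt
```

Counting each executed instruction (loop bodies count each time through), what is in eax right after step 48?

mov edi, 3 → edi=3
mov ecx, 5 → ecx=5
mov esi, 11 → esi=11
mov eax, 100 → eax=100
or ecx, esi → ecx=5|11=15
mov edi, [eax] → edi=M[100]=3
add ecx, edi → ecx=15+3=18
add eax, 4 → eax=100+4=104
sub esi, 1 → esi=11-1=10
cmp esi, 4  (cmp 10,4)
jg body: taken
or ecx, esi → ecx=18|10=26
mov edi, [eax] → edi=M[104]=-1
add ecx, edi → ecx=26+(-1)=25
add eax, 4 → eax=104+4=108
sub esi, 1 → esi=10-1=9
cmp esi, 4  (cmp 9,4)
jg body: taken
or ecx, esi → ecx=25|9=25
mov edi, [eax] → edi=M[108]=12
add ecx, edi → ecx=25+12=37
add eax, 4 → eax=108+4=112
sub esi, 1 → esi=9-1=8
cmp esi, 4  (cmp 8,4)
jg body: taken
or ecx, esi → ecx=37|8=45
mov edi, [eax] → edi=M[112]=9
add ecx, edi → ecx=45+9=54
add eax, 4 → eax=112+4=116
sub esi, 1 → esi=8-1=7
cmp esi, 4  (cmp 7,4)
jg body: taken
or ecx, esi → ecx=54|7=55
mov edi, [eax] → edi=M[116]=-2
add ecx, edi → ecx=55+(-2)=53
add eax, 4 → eax=116+4=120
sub esi, 1 → esi=7-1=6
cmp esi, 4  (cmp 6,4)
jg body: taken
or ecx, esi → ecx=53|6=55
mov edi, [eax] → edi=M[120]=4
add ecx, edi → ecx=55+4=59
add eax, 4 → eax=120+4=124
sub esi, 1 → esi=6-1=5
cmp esi, 4  (cmp 5,4)
jg body: taken
or ecx, esi → ecx=59|5=63
mov edi, [eax] → edi=M[124]=3
After step 48: eax = 124.

124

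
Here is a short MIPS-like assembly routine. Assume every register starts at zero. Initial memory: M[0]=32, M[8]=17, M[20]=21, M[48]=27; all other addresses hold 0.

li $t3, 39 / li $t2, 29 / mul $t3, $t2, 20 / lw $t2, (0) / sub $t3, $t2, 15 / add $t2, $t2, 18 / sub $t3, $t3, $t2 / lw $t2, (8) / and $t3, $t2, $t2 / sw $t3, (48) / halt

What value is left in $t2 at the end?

after li $t3, 39: $t3=39
after li $t2, 29: $t2=29
after mul $t3, $t2, 20: $t3=29*20=580
after lw $t2, (0): $t2=M[0]=32
after sub $t3, $t2, 15: $t3=32-15=17
after add $t2, $t2, 18: $t2=32+18=50
after sub $t3, $t3, $t2: $t3=17-50=-33
after lw $t2, (8): $t2=M[8]=17
after and $t3, $t2, $t2: $t3=17&17=17
sw $t3, (48) → M[48]=17
halt.

17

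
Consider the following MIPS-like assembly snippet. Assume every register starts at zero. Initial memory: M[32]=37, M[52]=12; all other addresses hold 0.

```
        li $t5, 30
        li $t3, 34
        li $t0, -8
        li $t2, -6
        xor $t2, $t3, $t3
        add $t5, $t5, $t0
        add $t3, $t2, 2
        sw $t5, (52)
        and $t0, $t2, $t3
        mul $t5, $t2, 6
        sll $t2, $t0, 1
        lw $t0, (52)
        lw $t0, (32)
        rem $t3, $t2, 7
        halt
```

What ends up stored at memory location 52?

li $t5, 30 → $t5=30
li $t3, 34 → $t3=34
li $t0, -8 → $t0=-8
li $t2, -6 → $t2=-6
xor $t2, $t3, $t3 → $t2=34^34=0
add $t5, $t5, $t0 → $t5=30+(-8)=22
add $t3, $t2, 2 → $t3=0+2=2
sw $t5, (52) → M[52]=22
and $t0, $t2, $t3 → $t0=0&2=0
mul $t5, $t2, 6 → $t5=0*6=0
sll $t2, $t0, 1 → $t2=0<<1=0
lw $t0, (52) → $t0=M[52]=22
lw $t0, (32) → $t0=M[32]=37
rem $t3, $t2, 7 → $t3=0%7=0
halt.

22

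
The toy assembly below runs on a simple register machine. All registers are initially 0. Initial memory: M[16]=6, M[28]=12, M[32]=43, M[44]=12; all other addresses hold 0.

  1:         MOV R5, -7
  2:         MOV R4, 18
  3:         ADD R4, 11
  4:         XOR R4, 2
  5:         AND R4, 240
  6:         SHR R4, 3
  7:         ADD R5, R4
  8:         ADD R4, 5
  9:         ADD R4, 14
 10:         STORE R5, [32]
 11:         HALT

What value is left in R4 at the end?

21

after MOV R5, -7: R5=-7
after MOV R4, 18: R4=18
after ADD R4, 11: R4=18+11=29
after XOR R4, 2: R4=29^2=31
after AND R4, 240: R4=31&240=16
after SHR R4, 3: R4=16>>3=2
after ADD R5, R4: R5=(-7)+2=-5
after ADD R4, 5: R4=2+5=7
after ADD R4, 14: R4=7+14=21
STORE R5, [32] → M[32]=-5
halt.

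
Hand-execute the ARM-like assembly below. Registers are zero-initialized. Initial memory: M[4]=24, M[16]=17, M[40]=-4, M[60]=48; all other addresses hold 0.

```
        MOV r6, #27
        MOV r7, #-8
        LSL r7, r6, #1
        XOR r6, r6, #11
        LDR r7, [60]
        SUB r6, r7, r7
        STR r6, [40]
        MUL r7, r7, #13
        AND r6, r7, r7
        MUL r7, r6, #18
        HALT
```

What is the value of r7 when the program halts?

MOV r6, #27 → r6=27
MOV r7, #-8 → r7=-8
LSL r7, r6, #1 → r7=27<<1=54
XOR r6, r6, #11 → r6=27^11=16
LDR r7, [60] → r7=M[60]=48
SUB r6, r7, r7 → r6=48-48=0
STR r6, [40] → M[40]=0
MUL r7, r7, #13 → r7=48*13=624
AND r6, r7, r7 → r6=624&624=624
MUL r7, r6, #18 → r7=624*18=11232
halt.

11232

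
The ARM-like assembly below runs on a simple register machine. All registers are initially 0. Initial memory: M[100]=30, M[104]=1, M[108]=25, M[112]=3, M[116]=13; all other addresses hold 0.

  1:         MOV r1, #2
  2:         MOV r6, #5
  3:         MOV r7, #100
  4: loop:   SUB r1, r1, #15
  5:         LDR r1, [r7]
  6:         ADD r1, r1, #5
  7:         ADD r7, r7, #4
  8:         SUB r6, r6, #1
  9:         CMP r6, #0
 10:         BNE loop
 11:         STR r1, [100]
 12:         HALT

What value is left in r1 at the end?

18

r1=2
r6=5
r7=100
r1=2-15=-13
r1=M[100]=30
r1=30+5=35
r7=100+4=104
r6=5-1=4
CMP r6, #0  (cmp 4,0)
BNE loop: taken
r1=35-15=20
r1=M[104]=1
r1=1+5=6
r7=104+4=108
r6=4-1=3
CMP r6, #0  (cmp 3,0)
BNE loop: taken
r1=6-15=-9
r1=M[108]=25
r1=25+5=30
r7=108+4=112
r6=3-1=2
CMP r6, #0  (cmp 2,0)
BNE loop: taken
r1=30-15=15
r1=M[112]=3
r1=3+5=8
r7=112+4=116
r6=2-1=1
CMP r6, #0  (cmp 1,0)
BNE loop: taken
r1=8-15=-7
r1=M[116]=13
r1=13+5=18
r7=116+4=120
r6=1-1=0
CMP r6, #0  (cmp 0,0)
BNE loop: not taken
STR r1, [100] → M[100]=18
halt.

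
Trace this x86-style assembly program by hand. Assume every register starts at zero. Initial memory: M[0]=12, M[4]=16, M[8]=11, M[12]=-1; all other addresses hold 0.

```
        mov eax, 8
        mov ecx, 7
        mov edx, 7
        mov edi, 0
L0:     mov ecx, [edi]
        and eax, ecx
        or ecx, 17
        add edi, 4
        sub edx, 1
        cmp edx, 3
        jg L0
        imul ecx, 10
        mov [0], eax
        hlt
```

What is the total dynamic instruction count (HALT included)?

eax=8
ecx=7
edx=7
edi=0
ecx=M[0]=12
eax=8&12=8
ecx=12|17=29
edi=0+4=4
edx=7-1=6
cmp edx, 3  (cmp 6,3)
jg L0: taken
ecx=M[4]=16
eax=8&16=0
ecx=16|17=17
edi=4+4=8
edx=6-1=5
cmp edx, 3  (cmp 5,3)
jg L0: taken
ecx=M[8]=11
eax=0&11=0
ecx=11|17=27
edi=8+4=12
edx=5-1=4
cmp edx, 3  (cmp 4,3)
jg L0: taken
ecx=M[12]=-1
eax=0&(-1)=0
ecx=(-1)|17=-1
edi=12+4=16
edx=4-1=3
cmp edx, 3  (cmp 3,3)
jg L0: not taken
ecx=(-1)*10=-10
mov [0], eax → M[0]=0
halt.
Total executed instructions: 35.

35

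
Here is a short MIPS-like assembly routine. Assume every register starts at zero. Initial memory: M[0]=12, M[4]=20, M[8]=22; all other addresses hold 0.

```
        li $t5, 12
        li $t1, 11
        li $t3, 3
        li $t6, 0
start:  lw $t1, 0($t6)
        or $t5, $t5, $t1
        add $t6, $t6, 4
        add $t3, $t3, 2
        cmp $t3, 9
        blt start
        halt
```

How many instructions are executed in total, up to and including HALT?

li $t5, 12 → $t5=12
li $t1, 11 → $t1=11
li $t3, 3 → $t3=3
li $t6, 0 → $t6=0
lw $t1, 0($t6) → $t1=M[0]=12
or $t5, $t5, $t1 → $t5=12|12=12
add $t6, $t6, 4 → $t6=0+4=4
add $t3, $t3, 2 → $t3=3+2=5
cmp $t3, 9  (cmp 5,9)
blt start: taken
lw $t1, 0($t6) → $t1=M[4]=20
or $t5, $t5, $t1 → $t5=12|20=28
add $t6, $t6, 4 → $t6=4+4=8
add $t3, $t3, 2 → $t3=5+2=7
cmp $t3, 9  (cmp 7,9)
blt start: taken
lw $t1, 0($t6) → $t1=M[8]=22
or $t5, $t5, $t1 → $t5=28|22=30
add $t6, $t6, 4 → $t6=8+4=12
add $t3, $t3, 2 → $t3=7+2=9
cmp $t3, 9  (cmp 9,9)
blt start: not taken
halt.
Total executed instructions: 23.

23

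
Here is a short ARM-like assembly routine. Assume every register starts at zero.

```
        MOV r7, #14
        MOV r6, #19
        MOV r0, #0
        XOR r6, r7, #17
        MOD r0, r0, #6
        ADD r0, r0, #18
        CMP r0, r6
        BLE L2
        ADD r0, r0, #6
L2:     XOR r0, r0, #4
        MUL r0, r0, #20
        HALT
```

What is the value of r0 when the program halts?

440

after MOV r7, #14: r7=14
after MOV r6, #19: r6=19
after MOV r0, #0: r0=0
after XOR r6, r7, #17: r6=14^17=31
after MOD r0, r0, #6: r0=0%6=0
after ADD r0, r0, #18: r0=0+18=18
CMP r0, r6  (cmp 18,31)
BLE L2: taken
after XOR r0, r0, #4: r0=18^4=22
after MUL r0, r0, #20: r0=22*20=440
halt.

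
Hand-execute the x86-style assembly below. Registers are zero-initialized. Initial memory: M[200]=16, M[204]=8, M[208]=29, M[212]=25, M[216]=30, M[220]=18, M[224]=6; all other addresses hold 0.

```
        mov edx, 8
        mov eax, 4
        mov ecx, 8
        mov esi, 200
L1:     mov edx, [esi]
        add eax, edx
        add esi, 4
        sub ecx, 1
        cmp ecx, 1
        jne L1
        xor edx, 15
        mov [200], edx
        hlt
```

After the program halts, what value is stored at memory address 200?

edx=8
eax=4
ecx=8
esi=200
edx=M[200]=16
eax=4+16=20
esi=200+4=204
ecx=8-1=7
cmp ecx, 1  (cmp 7,1)
jne L1: taken
edx=M[204]=8
eax=20+8=28
esi=204+4=208
ecx=7-1=6
cmp ecx, 1  (cmp 6,1)
jne L1: taken
edx=M[208]=29
eax=28+29=57
esi=208+4=212
ecx=6-1=5
cmp ecx, 1  (cmp 5,1)
jne L1: taken
edx=M[212]=25
eax=57+25=82
esi=212+4=216
ecx=5-1=4
cmp ecx, 1  (cmp 4,1)
jne L1: taken
edx=M[216]=30
eax=82+30=112
esi=216+4=220
ecx=4-1=3
cmp ecx, 1  (cmp 3,1)
jne L1: taken
edx=M[220]=18
eax=112+18=130
esi=220+4=224
ecx=3-1=2
cmp ecx, 1  (cmp 2,1)
jne L1: taken
edx=M[224]=6
eax=130+6=136
esi=224+4=228
ecx=2-1=1
cmp ecx, 1  (cmp 1,1)
jne L1: not taken
edx=6^15=9
mov [200], edx → M[200]=9
halt.

9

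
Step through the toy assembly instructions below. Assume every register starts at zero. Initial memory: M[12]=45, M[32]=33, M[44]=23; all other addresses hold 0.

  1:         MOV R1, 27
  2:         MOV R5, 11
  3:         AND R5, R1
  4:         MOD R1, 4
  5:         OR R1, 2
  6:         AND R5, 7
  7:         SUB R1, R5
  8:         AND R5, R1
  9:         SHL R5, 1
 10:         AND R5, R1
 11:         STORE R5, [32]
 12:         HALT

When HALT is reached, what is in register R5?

R1=27
R5=11
R5=11&27=11
R1=27%4=3
R1=3|2=3
R5=11&7=3
R1=3-3=0
R5=3&0=0
R5=0<<1=0
R5=0&0=0
STORE R5, [32] → M[32]=0
halt.

0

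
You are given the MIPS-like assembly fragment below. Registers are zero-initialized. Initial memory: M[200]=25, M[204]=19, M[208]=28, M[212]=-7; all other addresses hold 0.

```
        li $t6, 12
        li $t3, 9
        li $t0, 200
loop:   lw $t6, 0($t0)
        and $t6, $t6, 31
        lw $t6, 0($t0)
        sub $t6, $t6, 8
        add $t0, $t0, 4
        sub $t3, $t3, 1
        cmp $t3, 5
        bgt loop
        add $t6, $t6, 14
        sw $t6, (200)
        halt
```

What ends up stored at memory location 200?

-1

li $t6, 12 → $t6=12
li $t3, 9 → $t3=9
li $t0, 200 → $t0=200
lw $t6, 0($t0) → $t6=M[200]=25
and $t6, $t6, 31 → $t6=25&31=25
lw $t6, 0($t0) → $t6=M[200]=25
sub $t6, $t6, 8 → $t6=25-8=17
add $t0, $t0, 4 → $t0=200+4=204
sub $t3, $t3, 1 → $t3=9-1=8
cmp $t3, 5  (cmp 8,5)
bgt loop: taken
lw $t6, 0($t0) → $t6=M[204]=19
and $t6, $t6, 31 → $t6=19&31=19
lw $t6, 0($t0) → $t6=M[204]=19
sub $t6, $t6, 8 → $t6=19-8=11
add $t0, $t0, 4 → $t0=204+4=208
sub $t3, $t3, 1 → $t3=8-1=7
cmp $t3, 5  (cmp 7,5)
bgt loop: taken
lw $t6, 0($t0) → $t6=M[208]=28
and $t6, $t6, 31 → $t6=28&31=28
lw $t6, 0($t0) → $t6=M[208]=28
sub $t6, $t6, 8 → $t6=28-8=20
add $t0, $t0, 4 → $t0=208+4=212
sub $t3, $t3, 1 → $t3=7-1=6
cmp $t3, 5  (cmp 6,5)
bgt loop: taken
lw $t6, 0($t0) → $t6=M[212]=-7
and $t6, $t6, 31 → $t6=(-7)&31=25
lw $t6, 0($t0) → $t6=M[212]=-7
sub $t6, $t6, 8 → $t6=(-7)-8=-15
add $t0, $t0, 4 → $t0=212+4=216
sub $t3, $t3, 1 → $t3=6-1=5
cmp $t3, 5  (cmp 5,5)
bgt loop: not taken
add $t6, $t6, 14 → $t6=(-15)+14=-1
sw $t6, (200) → M[200]=-1
halt.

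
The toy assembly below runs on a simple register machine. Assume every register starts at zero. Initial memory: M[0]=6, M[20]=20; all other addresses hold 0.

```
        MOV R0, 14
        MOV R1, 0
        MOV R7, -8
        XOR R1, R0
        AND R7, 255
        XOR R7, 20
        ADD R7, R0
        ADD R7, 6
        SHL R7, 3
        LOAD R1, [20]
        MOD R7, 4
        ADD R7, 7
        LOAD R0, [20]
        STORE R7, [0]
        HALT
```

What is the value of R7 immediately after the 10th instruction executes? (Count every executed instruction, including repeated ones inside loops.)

after MOV R0, 14: R0=14
after MOV R1, 0: R1=0
after MOV R7, -8: R7=-8
after XOR R1, R0: R1=0^14=14
after AND R7, 255: R7=(-8)&255=248
after XOR R7, 20: R7=248^20=236
after ADD R7, R0: R7=236+14=250
after ADD R7, 6: R7=250+6=256
after SHL R7, 3: R7=256<<3=2048
after LOAD R1, [20]: R1=M[20]=20
After step 10: R7 = 2048.

2048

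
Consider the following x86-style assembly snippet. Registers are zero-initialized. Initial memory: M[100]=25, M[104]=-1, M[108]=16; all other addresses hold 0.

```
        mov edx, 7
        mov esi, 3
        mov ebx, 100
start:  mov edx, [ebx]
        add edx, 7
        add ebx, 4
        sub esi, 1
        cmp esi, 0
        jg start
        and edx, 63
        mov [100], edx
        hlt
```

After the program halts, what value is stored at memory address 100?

edx=7
esi=3
ebx=100
edx=M[100]=25
edx=25+7=32
ebx=100+4=104
esi=3-1=2
cmp esi, 0  (cmp 2,0)
jg start: taken
edx=M[104]=-1
edx=(-1)+7=6
ebx=104+4=108
esi=2-1=1
cmp esi, 0  (cmp 1,0)
jg start: taken
edx=M[108]=16
edx=16+7=23
ebx=108+4=112
esi=1-1=0
cmp esi, 0  (cmp 0,0)
jg start: not taken
edx=23&63=23
mov [100], edx → M[100]=23
halt.

23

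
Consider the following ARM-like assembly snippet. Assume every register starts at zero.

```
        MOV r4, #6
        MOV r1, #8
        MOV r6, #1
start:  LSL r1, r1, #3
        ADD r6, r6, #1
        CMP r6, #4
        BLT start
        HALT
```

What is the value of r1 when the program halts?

MOV r4, #6 → r4=6
MOV r1, #8 → r1=8
MOV r6, #1 → r6=1
LSL r1, r1, #3 → r1=8<<3=64
ADD r6, r6, #1 → r6=1+1=2
CMP r6, #4  (cmp 2,4)
BLT start: taken
LSL r1, r1, #3 → r1=64<<3=512
ADD r6, r6, #1 → r6=2+1=3
CMP r6, #4  (cmp 3,4)
BLT start: taken
LSL r1, r1, #3 → r1=512<<3=4096
ADD r6, r6, #1 → r6=3+1=4
CMP r6, #4  (cmp 4,4)
BLT start: not taken
halt.

4096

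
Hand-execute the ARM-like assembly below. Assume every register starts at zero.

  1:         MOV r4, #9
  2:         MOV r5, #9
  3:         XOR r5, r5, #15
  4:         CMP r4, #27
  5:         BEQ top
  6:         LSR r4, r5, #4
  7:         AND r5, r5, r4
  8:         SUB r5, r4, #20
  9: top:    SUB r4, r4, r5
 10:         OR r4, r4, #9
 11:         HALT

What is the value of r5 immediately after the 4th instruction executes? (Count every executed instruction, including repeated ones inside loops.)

MOV r4, #9 → r4=9
MOV r5, #9 → r5=9
XOR r5, r5, #15 → r5=9^15=6
CMP r4, #27  (cmp 9,27)
After step 4: r5 = 6.

6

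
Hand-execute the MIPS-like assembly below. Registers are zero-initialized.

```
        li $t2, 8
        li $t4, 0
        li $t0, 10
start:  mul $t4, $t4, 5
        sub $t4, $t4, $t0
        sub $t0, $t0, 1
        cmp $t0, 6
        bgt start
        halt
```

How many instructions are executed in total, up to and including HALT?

$t2=8
$t4=0
$t0=10
$t4=0*5=0
$t4=0-10=-10
$t0=10-1=9
cmp $t0, 6  (cmp 9,6)
bgt start: taken
$t4=(-10)*5=-50
$t4=(-50)-9=-59
$t0=9-1=8
cmp $t0, 6  (cmp 8,6)
bgt start: taken
$t4=(-59)*5=-295
$t4=(-295)-8=-303
$t0=8-1=7
cmp $t0, 6  (cmp 7,6)
bgt start: taken
$t4=(-303)*5=-1515
$t4=(-1515)-7=-1522
$t0=7-1=6
cmp $t0, 6  (cmp 6,6)
bgt start: not taken
halt.
Total executed instructions: 24.

24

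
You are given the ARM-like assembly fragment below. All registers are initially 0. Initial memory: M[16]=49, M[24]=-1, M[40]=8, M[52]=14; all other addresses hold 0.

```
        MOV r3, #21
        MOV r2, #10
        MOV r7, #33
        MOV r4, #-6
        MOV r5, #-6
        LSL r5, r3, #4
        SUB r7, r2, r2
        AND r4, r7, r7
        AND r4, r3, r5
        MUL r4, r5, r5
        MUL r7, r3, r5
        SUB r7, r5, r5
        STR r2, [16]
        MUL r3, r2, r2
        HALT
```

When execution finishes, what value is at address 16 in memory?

10

after MOV r3, #21: r3=21
after MOV r2, #10: r2=10
after MOV r7, #33: r7=33
after MOV r4, #-6: r4=-6
after MOV r5, #-6: r5=-6
after LSL r5, r3, #4: r5=21<<4=336
after SUB r7, r2, r2: r7=10-10=0
after AND r4, r7, r7: r4=0&0=0
after AND r4, r3, r5: r4=21&336=16
after MUL r4, r5, r5: r4=336*336=112896
after MUL r7, r3, r5: r7=21*336=7056
after SUB r7, r5, r5: r7=336-336=0
STR r2, [16] → M[16]=10
after MUL r3, r2, r2: r3=10*10=100
halt.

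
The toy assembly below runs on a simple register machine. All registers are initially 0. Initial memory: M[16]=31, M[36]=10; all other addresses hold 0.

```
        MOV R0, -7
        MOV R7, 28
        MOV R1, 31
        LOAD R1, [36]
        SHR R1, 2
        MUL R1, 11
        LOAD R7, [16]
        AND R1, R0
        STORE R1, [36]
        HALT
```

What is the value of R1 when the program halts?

MOV R0, -7 → R0=-7
MOV R7, 28 → R7=28
MOV R1, 31 → R1=31
LOAD R1, [36] → R1=M[36]=10
SHR R1, 2 → R1=10>>2=2
MUL R1, 11 → R1=2*11=22
LOAD R7, [16] → R7=M[16]=31
AND R1, R0 → R1=22&(-7)=16
STORE R1, [36] → M[36]=16
halt.

16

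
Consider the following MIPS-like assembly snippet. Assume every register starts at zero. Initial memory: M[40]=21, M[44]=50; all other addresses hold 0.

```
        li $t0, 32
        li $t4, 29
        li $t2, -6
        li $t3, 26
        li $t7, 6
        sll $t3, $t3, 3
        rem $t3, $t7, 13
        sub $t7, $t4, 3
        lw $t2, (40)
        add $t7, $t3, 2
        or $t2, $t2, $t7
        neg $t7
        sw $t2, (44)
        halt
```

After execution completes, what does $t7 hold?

after li $t0, 32: $t0=32
after li $t4, 29: $t4=29
after li $t2, -6: $t2=-6
after li $t3, 26: $t3=26
after li $t7, 6: $t7=6
after sll $t3, $t3, 3: $t3=26<<3=208
after rem $t3, $t7, 13: $t3=6%13=6
after sub $t7, $t4, 3: $t7=29-3=26
after lw $t2, (40): $t2=M[40]=21
after add $t7, $t3, 2: $t7=6+2=8
after or $t2, $t2, $t7: $t2=21|8=29
after neg $t7: $t7=-(8)=-8
sw $t2, (44) → M[44]=29
halt.

-8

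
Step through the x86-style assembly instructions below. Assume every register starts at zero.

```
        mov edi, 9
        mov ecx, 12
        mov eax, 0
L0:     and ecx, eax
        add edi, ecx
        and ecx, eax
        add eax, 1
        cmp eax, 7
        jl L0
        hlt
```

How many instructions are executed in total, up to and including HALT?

46

edi=9
ecx=12
eax=0
ecx=12&0=0
edi=9+0=9
ecx=0&0=0
eax=0+1=1
cmp eax, 7  (cmp 1,7)
jl L0: taken
ecx=0&1=0
edi=9+0=9
ecx=0&1=0
eax=1+1=2
cmp eax, 7  (cmp 2,7)
jl L0: taken
ecx=0&2=0
edi=9+0=9
ecx=0&2=0
eax=2+1=3
cmp eax, 7  (cmp 3,7)
jl L0: taken
ecx=0&3=0
edi=9+0=9
ecx=0&3=0
eax=3+1=4
cmp eax, 7  (cmp 4,7)
jl L0: taken
ecx=0&4=0
edi=9+0=9
ecx=0&4=0
eax=4+1=5
cmp eax, 7  (cmp 5,7)
jl L0: taken
ecx=0&5=0
edi=9+0=9
ecx=0&5=0
eax=5+1=6
cmp eax, 7  (cmp 6,7)
jl L0: taken
ecx=0&6=0
edi=9+0=9
ecx=0&6=0
eax=6+1=7
cmp eax, 7  (cmp 7,7)
jl L0: not taken
halt.
Total executed instructions: 46.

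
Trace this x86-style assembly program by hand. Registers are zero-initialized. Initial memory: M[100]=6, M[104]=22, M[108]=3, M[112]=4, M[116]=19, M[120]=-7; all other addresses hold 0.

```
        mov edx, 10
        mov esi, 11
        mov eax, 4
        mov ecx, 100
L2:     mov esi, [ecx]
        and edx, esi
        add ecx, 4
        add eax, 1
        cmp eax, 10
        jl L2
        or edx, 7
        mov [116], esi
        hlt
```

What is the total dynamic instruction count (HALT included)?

43

after mov edx, 10: edx=10
after mov esi, 11: esi=11
after mov eax, 4: eax=4
after mov ecx, 100: ecx=100
after mov esi, [ecx]: esi=M[100]=6
after and edx, esi: edx=10&6=2
after add ecx, 4: ecx=100+4=104
after add eax, 1: eax=4+1=5
cmp eax, 10  (cmp 5,10)
jl L2: taken
after mov esi, [ecx]: esi=M[104]=22
after and edx, esi: edx=2&22=2
after add ecx, 4: ecx=104+4=108
after add eax, 1: eax=5+1=6
cmp eax, 10  (cmp 6,10)
jl L2: taken
after mov esi, [ecx]: esi=M[108]=3
after and edx, esi: edx=2&3=2
after add ecx, 4: ecx=108+4=112
after add eax, 1: eax=6+1=7
cmp eax, 10  (cmp 7,10)
jl L2: taken
after mov esi, [ecx]: esi=M[112]=4
after and edx, esi: edx=2&4=0
after add ecx, 4: ecx=112+4=116
after add eax, 1: eax=7+1=8
cmp eax, 10  (cmp 8,10)
jl L2: taken
after mov esi, [ecx]: esi=M[116]=19
after and edx, esi: edx=0&19=0
after add ecx, 4: ecx=116+4=120
after add eax, 1: eax=8+1=9
cmp eax, 10  (cmp 9,10)
jl L2: taken
after mov esi, [ecx]: esi=M[120]=-7
after and edx, esi: edx=0&(-7)=0
after add ecx, 4: ecx=120+4=124
after add eax, 1: eax=9+1=10
cmp eax, 10  (cmp 10,10)
jl L2: not taken
after or edx, 7: edx=0|7=7
mov [116], esi → M[116]=-7
halt.
Total executed instructions: 43.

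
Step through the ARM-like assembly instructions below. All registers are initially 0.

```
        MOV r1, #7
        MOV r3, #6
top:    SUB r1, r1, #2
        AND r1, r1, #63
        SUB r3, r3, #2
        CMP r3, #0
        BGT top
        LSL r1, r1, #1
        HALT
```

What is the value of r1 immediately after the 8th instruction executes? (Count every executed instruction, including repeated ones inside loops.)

3

MOV r1, #7 → r1=7
MOV r3, #6 → r3=6
SUB r1, r1, #2 → r1=7-2=5
AND r1, r1, #63 → r1=5&63=5
SUB r3, r3, #2 → r3=6-2=4
CMP r3, #0  (cmp 4,0)
BGT top: taken
SUB r1, r1, #2 → r1=5-2=3
After step 8: r1 = 3.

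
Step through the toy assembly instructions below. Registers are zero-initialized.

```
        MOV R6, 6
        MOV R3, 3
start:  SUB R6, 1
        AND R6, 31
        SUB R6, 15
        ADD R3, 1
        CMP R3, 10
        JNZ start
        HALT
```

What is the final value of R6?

-10

R6=6
R3=3
R6=6-1=5
R6=5&31=5
R6=5-15=-10
R3=3+1=4
CMP R3, 10  (cmp 4,10)
JNZ start: taken
R6=(-10)-1=-11
R6=(-11)&31=21
R6=21-15=6
R3=4+1=5
CMP R3, 10  (cmp 5,10)
JNZ start: taken
R6=6-1=5
R6=5&31=5
R6=5-15=-10
R3=5+1=6
CMP R3, 10  (cmp 6,10)
JNZ start: taken
R6=(-10)-1=-11
R6=(-11)&31=21
R6=21-15=6
R3=6+1=7
CMP R3, 10  (cmp 7,10)
JNZ start: taken
R6=6-1=5
R6=5&31=5
R6=5-15=-10
R3=7+1=8
CMP R3, 10  (cmp 8,10)
JNZ start: taken
R6=(-10)-1=-11
R6=(-11)&31=21
R6=21-15=6
R3=8+1=9
CMP R3, 10  (cmp 9,10)
JNZ start: taken
R6=6-1=5
R6=5&31=5
R6=5-15=-10
R3=9+1=10
CMP R3, 10  (cmp 10,10)
JNZ start: not taken
halt.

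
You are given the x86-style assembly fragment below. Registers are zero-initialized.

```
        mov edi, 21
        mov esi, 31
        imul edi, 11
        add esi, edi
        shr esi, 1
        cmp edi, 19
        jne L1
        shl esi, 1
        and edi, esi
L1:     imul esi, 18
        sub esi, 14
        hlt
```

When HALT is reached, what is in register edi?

mov edi, 21 → edi=21
mov esi, 31 → esi=31
imul edi, 11 → edi=21*11=231
add esi, edi → esi=31+231=262
shr esi, 1 → esi=262>>1=131
cmp edi, 19  (cmp 231,19)
jne L1: taken
imul esi, 18 → esi=131*18=2358
sub esi, 14 → esi=2358-14=2344
halt.

231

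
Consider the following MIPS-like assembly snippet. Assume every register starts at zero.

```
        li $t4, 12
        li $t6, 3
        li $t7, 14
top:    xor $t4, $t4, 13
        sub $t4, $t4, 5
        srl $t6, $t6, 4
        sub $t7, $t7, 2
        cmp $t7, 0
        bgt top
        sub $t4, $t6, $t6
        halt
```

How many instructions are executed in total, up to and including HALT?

$t4=12
$t6=3
$t7=14
$t4=12^13=1
$t4=1-5=-4
$t6=3>>4=0
$t7=14-2=12
cmp $t7, 0  (cmp 12,0)
bgt top: taken
$t4=(-4)^13=-15
$t4=(-15)-5=-20
$t6=0>>4=0
$t7=12-2=10
cmp $t7, 0  (cmp 10,0)
bgt top: taken
$t4=(-20)^13=-31
$t4=(-31)-5=-36
$t6=0>>4=0
$t7=10-2=8
cmp $t7, 0  (cmp 8,0)
bgt top: taken
$t4=(-36)^13=-47
$t4=(-47)-5=-52
$t6=0>>4=0
$t7=8-2=6
cmp $t7, 0  (cmp 6,0)
bgt top: taken
$t4=(-52)^13=-63
$t4=(-63)-5=-68
$t6=0>>4=0
$t7=6-2=4
cmp $t7, 0  (cmp 4,0)
bgt top: taken
$t4=(-68)^13=-79
$t4=(-79)-5=-84
$t6=0>>4=0
$t7=4-2=2
cmp $t7, 0  (cmp 2,0)
bgt top: taken
$t4=(-84)^13=-95
$t4=(-95)-5=-100
$t6=0>>4=0
$t7=2-2=0
cmp $t7, 0  (cmp 0,0)
bgt top: not taken
$t4=0-0=0
halt.
Total executed instructions: 47.

47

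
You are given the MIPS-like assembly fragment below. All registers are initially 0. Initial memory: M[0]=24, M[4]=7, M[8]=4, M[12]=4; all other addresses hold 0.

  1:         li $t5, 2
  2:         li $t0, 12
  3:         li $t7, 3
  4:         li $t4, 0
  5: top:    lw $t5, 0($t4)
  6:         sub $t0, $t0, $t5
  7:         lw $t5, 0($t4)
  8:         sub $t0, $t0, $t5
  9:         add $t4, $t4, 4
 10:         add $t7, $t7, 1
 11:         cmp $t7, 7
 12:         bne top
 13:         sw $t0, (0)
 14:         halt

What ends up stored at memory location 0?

li $t5, 2 → $t5=2
li $t0, 12 → $t0=12
li $t7, 3 → $t7=3
li $t4, 0 → $t4=0
lw $t5, 0($t4) → $t5=M[0]=24
sub $t0, $t0, $t5 → $t0=12-24=-12
lw $t5, 0($t4) → $t5=M[0]=24
sub $t0, $t0, $t5 → $t0=(-12)-24=-36
add $t4, $t4, 4 → $t4=0+4=4
add $t7, $t7, 1 → $t7=3+1=4
cmp $t7, 7  (cmp 4,7)
bne top: taken
lw $t5, 0($t4) → $t5=M[4]=7
sub $t0, $t0, $t5 → $t0=(-36)-7=-43
lw $t5, 0($t4) → $t5=M[4]=7
sub $t0, $t0, $t5 → $t0=(-43)-7=-50
add $t4, $t4, 4 → $t4=4+4=8
add $t7, $t7, 1 → $t7=4+1=5
cmp $t7, 7  (cmp 5,7)
bne top: taken
lw $t5, 0($t4) → $t5=M[8]=4
sub $t0, $t0, $t5 → $t0=(-50)-4=-54
lw $t5, 0($t4) → $t5=M[8]=4
sub $t0, $t0, $t5 → $t0=(-54)-4=-58
add $t4, $t4, 4 → $t4=8+4=12
add $t7, $t7, 1 → $t7=5+1=6
cmp $t7, 7  (cmp 6,7)
bne top: taken
lw $t5, 0($t4) → $t5=M[12]=4
sub $t0, $t0, $t5 → $t0=(-58)-4=-62
lw $t5, 0($t4) → $t5=M[12]=4
sub $t0, $t0, $t5 → $t0=(-62)-4=-66
add $t4, $t4, 4 → $t4=12+4=16
add $t7, $t7, 1 → $t7=6+1=7
cmp $t7, 7  (cmp 7,7)
bne top: not taken
sw $t0, (0) → M[0]=-66
halt.

-66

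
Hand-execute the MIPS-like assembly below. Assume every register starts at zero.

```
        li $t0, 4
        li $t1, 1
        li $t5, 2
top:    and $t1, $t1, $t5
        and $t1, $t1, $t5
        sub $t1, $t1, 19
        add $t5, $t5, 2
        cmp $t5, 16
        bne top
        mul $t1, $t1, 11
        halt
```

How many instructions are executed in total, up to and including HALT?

after li $t0, 4: $t0=4
after li $t1, 1: $t1=1
after li $t5, 2: $t5=2
after and $t1, $t1, $t5: $t1=1&2=0
after and $t1, $t1, $t5: $t1=0&2=0
after sub $t1, $t1, 19: $t1=0-19=-19
after add $t5, $t5, 2: $t5=2+2=4
cmp $t5, 16  (cmp 4,16)
bne top: taken
after and $t1, $t1, $t5: $t1=(-19)&4=4
after and $t1, $t1, $t5: $t1=4&4=4
after sub $t1, $t1, 19: $t1=4-19=-15
after add $t5, $t5, 2: $t5=4+2=6
cmp $t5, 16  (cmp 6,16)
bne top: taken
after and $t1, $t1, $t5: $t1=(-15)&6=0
after and $t1, $t1, $t5: $t1=0&6=0
after sub $t1, $t1, 19: $t1=0-19=-19
after add $t5, $t5, 2: $t5=6+2=8
cmp $t5, 16  (cmp 8,16)
bne top: taken
after and $t1, $t1, $t5: $t1=(-19)&8=8
after and $t1, $t1, $t5: $t1=8&8=8
after sub $t1, $t1, 19: $t1=8-19=-11
after add $t5, $t5, 2: $t5=8+2=10
cmp $t5, 16  (cmp 10,16)
bne top: taken
after and $t1, $t1, $t5: $t1=(-11)&10=0
after and $t1, $t1, $t5: $t1=0&10=0
after sub $t1, $t1, 19: $t1=0-19=-19
after add $t5, $t5, 2: $t5=10+2=12
cmp $t5, 16  (cmp 12,16)
bne top: taken
after and $t1, $t1, $t5: $t1=(-19)&12=12
after and $t1, $t1, $t5: $t1=12&12=12
after sub $t1, $t1, 19: $t1=12-19=-7
after add $t5, $t5, 2: $t5=12+2=14
cmp $t5, 16  (cmp 14,16)
bne top: taken
after and $t1, $t1, $t5: $t1=(-7)&14=8
after and $t1, $t1, $t5: $t1=8&14=8
after sub $t1, $t1, 19: $t1=8-19=-11
after add $t5, $t5, 2: $t5=14+2=16
cmp $t5, 16  (cmp 16,16)
bne top: not taken
after mul $t1, $t1, 11: $t1=(-11)*11=-121
halt.
Total executed instructions: 47.

47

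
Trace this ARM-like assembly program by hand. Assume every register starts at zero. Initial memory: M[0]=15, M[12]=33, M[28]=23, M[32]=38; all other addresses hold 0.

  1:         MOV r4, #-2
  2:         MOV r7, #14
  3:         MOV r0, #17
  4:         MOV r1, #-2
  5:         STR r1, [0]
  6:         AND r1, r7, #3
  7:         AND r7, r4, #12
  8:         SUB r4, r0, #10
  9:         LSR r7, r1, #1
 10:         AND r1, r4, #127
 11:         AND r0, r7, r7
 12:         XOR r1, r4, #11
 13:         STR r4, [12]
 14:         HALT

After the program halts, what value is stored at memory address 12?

r4=-2
r7=14
r0=17
r1=-2
STR r1, [0] → M[0]=-2
r1=14&3=2
r7=(-2)&12=12
r4=17-10=7
r7=2>>1=1
r1=7&127=7
r0=1&1=1
r1=7^11=12
STR r4, [12] → M[12]=7
halt.

7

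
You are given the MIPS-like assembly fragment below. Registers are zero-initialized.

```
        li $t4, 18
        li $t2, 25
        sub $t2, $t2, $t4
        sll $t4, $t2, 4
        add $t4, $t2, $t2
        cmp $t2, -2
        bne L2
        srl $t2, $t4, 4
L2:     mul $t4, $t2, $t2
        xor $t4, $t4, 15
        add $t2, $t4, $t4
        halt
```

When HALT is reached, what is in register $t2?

124

li $t4, 18 → $t4=18
li $t2, 25 → $t2=25
sub $t2, $t2, $t4 → $t2=25-18=7
sll $t4, $t2, 4 → $t4=7<<4=112
add $t4, $t2, $t2 → $t4=7+7=14
cmp $t2, -2  (cmp 7,-2)
bne L2: taken
mul $t4, $t2, $t2 → $t4=7*7=49
xor $t4, $t4, 15 → $t4=49^15=62
add $t2, $t4, $t4 → $t2=62+62=124
halt.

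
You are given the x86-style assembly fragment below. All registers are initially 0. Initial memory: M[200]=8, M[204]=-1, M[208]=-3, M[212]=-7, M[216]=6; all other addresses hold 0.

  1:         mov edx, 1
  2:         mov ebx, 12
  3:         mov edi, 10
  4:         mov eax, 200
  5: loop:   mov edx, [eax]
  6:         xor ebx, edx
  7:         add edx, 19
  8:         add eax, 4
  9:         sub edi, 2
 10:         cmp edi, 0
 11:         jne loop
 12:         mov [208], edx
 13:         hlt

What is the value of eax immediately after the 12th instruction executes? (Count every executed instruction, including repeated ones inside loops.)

204

after mov edx, 1: edx=1
after mov ebx, 12: ebx=12
after mov edi, 10: edi=10
after mov eax, 200: eax=200
after mov edx, [eax]: edx=M[200]=8
after xor ebx, edx: ebx=12^8=4
after add edx, 19: edx=8+19=27
after add eax, 4: eax=200+4=204
after sub edi, 2: edi=10-2=8
cmp edi, 0  (cmp 8,0)
jne loop: taken
after mov edx, [eax]: edx=M[204]=-1
After step 12: eax = 204.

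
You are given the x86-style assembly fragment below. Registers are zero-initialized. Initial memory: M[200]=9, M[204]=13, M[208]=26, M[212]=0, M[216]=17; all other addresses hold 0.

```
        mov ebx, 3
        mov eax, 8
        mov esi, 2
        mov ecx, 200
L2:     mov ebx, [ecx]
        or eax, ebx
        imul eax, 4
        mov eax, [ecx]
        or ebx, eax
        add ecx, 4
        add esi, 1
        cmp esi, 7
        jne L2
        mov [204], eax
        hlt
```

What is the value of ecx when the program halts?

after mov ebx, 3: ebx=3
after mov eax, 8: eax=8
after mov esi, 2: esi=2
after mov ecx, 200: ecx=200
after mov ebx, [ecx]: ebx=M[200]=9
after or eax, ebx: eax=8|9=9
after imul eax, 4: eax=9*4=36
after mov eax, [ecx]: eax=M[200]=9
after or ebx, eax: ebx=9|9=9
after add ecx, 4: ecx=200+4=204
after add esi, 1: esi=2+1=3
cmp esi, 7  (cmp 3,7)
jne L2: taken
after mov ebx, [ecx]: ebx=M[204]=13
after or eax, ebx: eax=9|13=13
after imul eax, 4: eax=13*4=52
after mov eax, [ecx]: eax=M[204]=13
after or ebx, eax: ebx=13|13=13
after add ecx, 4: ecx=204+4=208
after add esi, 1: esi=3+1=4
cmp esi, 7  (cmp 4,7)
jne L2: taken
after mov ebx, [ecx]: ebx=M[208]=26
after or eax, ebx: eax=13|26=31
after imul eax, 4: eax=31*4=124
after mov eax, [ecx]: eax=M[208]=26
after or ebx, eax: ebx=26|26=26
after add ecx, 4: ecx=208+4=212
after add esi, 1: esi=4+1=5
cmp esi, 7  (cmp 5,7)
jne L2: taken
after mov ebx, [ecx]: ebx=M[212]=0
after or eax, ebx: eax=26|0=26
after imul eax, 4: eax=26*4=104
after mov eax, [ecx]: eax=M[212]=0
after or ebx, eax: ebx=0|0=0
after add ecx, 4: ecx=212+4=216
after add esi, 1: esi=5+1=6
cmp esi, 7  (cmp 6,7)
jne L2: taken
after mov ebx, [ecx]: ebx=M[216]=17
after or eax, ebx: eax=0|17=17
after imul eax, 4: eax=17*4=68
after mov eax, [ecx]: eax=M[216]=17
after or ebx, eax: ebx=17|17=17
after add ecx, 4: ecx=216+4=220
after add esi, 1: esi=6+1=7
cmp esi, 7  (cmp 7,7)
jne L2: not taken
mov [204], eax → M[204]=17
halt.

220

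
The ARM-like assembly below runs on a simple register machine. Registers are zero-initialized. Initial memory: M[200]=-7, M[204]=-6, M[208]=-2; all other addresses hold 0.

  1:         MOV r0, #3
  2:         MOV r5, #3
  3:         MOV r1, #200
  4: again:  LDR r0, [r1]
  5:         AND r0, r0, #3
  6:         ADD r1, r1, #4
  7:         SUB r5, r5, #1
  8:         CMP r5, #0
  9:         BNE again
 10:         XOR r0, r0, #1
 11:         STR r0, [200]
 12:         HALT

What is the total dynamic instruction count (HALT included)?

MOV r0, #3 → r0=3
MOV r5, #3 → r5=3
MOV r1, #200 → r1=200
LDR r0, [r1] → r0=M[200]=-7
AND r0, r0, #3 → r0=(-7)&3=1
ADD r1, r1, #4 → r1=200+4=204
SUB r5, r5, #1 → r5=3-1=2
CMP r5, #0  (cmp 2,0)
BNE again: taken
LDR r0, [r1] → r0=M[204]=-6
AND r0, r0, #3 → r0=(-6)&3=2
ADD r1, r1, #4 → r1=204+4=208
SUB r5, r5, #1 → r5=2-1=1
CMP r5, #0  (cmp 1,0)
BNE again: taken
LDR r0, [r1] → r0=M[208]=-2
AND r0, r0, #3 → r0=(-2)&3=2
ADD r1, r1, #4 → r1=208+4=212
SUB r5, r5, #1 → r5=1-1=0
CMP r5, #0  (cmp 0,0)
BNE again: not taken
XOR r0, r0, #1 → r0=2^1=3
STR r0, [200] → M[200]=3
halt.
Total executed instructions: 24.

24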